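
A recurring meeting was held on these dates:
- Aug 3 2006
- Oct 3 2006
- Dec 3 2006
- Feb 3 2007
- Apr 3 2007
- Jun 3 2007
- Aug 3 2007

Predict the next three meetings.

Gaps: 61, 61, 62, 59, 61, 61 days — not constant. Every event is on the 3rd of the month.
Pattern: the 3rd of every 2 months.
Next: October 2007 → Oct 3 2007.
December 2007: Dec 3 2007.
February 2008: Feb 3 2008.

Oct 3 2007, Dec 3 2007, Feb 3 2008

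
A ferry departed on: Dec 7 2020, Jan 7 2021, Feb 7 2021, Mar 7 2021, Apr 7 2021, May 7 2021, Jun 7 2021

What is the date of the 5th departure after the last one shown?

Nov 7 2021

Gaps: 31, 31, 28, 31, 30, 31 days — not constant. Every event is on the 7th of the month.
Pattern: the 7th of each month.
Next: July 2021 → Jul 7 2021.
August 2021: Aug 7 2021.
September 2021: Sep 7 2021.
Next: October 2021 → Oct 7 2021.
November 2021: Nov 7 2021.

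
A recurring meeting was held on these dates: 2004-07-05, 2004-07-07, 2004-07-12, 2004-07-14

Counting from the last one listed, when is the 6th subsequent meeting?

2004-08-04

The gap pattern 2, 5, 2 repeats every 2 events.
These are the Mondays and Wednesdays of each week.
Next Monday: 2004-07-19.
The following Wednesday is 2004-07-21.
Next Monday: 2004-07-26.
Next Wednesday: 2004-07-28.
The following Monday is 2004-08-02.
Next Wednesday: 2004-08-04.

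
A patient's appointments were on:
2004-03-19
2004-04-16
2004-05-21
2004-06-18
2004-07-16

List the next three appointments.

2004-08-20, 2004-09-17, 2004-10-15

These are Fridays at 28- or 35-day spacing (28, 35, 28, 28).
The pattern: 3rd Friday of the month.
August 2004 — 3rd Friday is 2004-08-20.
September 2004 — 3rd Friday is 2004-09-17.
3rd Friday of October 2004: 2004-10-15.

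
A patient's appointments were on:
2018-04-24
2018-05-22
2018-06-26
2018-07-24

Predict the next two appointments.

2018-08-28, 2018-09-25

These are Tuesdays at 28- or 35-day spacing (28, 35, 28).
The pattern: 4th Tuesday of the month.
August 2018 — 4th Tuesday is 2018-08-28.
4th Tuesday of September 2018: 2018-09-25.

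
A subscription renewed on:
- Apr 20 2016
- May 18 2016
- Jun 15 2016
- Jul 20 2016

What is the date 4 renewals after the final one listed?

These are Wednesdays at 28- or 35-day spacing (28, 28, 35).
The pattern: 3rd Wednesday of the month.
August 2016 — 3rd Wednesday is Aug 17 2016.
3rd Wednesday of September 2016: Sep 21 2016.
October 2016 — 3rd Wednesday is Oct 19 2016.
November 2016 — 3rd Wednesday is Nov 16 2016.

Nov 16 2016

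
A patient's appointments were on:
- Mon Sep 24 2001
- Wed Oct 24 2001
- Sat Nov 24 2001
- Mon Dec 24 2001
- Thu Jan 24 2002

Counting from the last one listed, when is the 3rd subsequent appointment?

The day-of-month is always 24 (30, 31, 30, 31 days between events).
So this recurs on the 24th of each month.
February 2002: Sun Feb 24 2002.
Next: March 2002 → Sun Mar 24 2002.
Next: April 2002 → Wed Apr 24 2002.

Wed Apr 24 2002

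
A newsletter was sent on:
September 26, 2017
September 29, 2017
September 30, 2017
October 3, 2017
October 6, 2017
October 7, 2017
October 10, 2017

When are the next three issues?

October 13, 2017; October 14, 2017; October 17, 2017

Gaps: 3, 1, 3, 3, 1, 3 days — not constant, but cyclic with period 3.
The events fall on every Tuesday, Friday and Saturday.
Next Friday: October 13, 2017.
The following Saturday is October 14, 2017.
The following Tuesday is October 17, 2017.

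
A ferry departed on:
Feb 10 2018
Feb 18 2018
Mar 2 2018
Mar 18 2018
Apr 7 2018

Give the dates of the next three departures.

May 1 2018, May 29 2018, Jun 30 2018

Gaps: 8, 12, 16, 20 days — each gap is 4 larger than the previous one.
Next gap: 24 days. Apr 7 2018 + 24 days = May 1 2018.
Next gap: 28 days. May 1 2018 + 28 days = May 29 2018.
Next gap: 32 days. May 29 2018 + 32 days = Jun 30 2018.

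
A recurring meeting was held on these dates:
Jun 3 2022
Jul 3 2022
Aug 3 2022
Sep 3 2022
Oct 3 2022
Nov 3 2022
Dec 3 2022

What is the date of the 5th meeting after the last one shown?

May 3 2023

The day-of-month is always 3 (30, 31, 31, 30, 31, 30 days between events).
So this recurs on the 3rd of each month.
January 2023: Jan 3 2023.
Next: February 2023 → Feb 3 2023.
Next: March 2023 → Mar 3 2023.
Next: April 2023 → Apr 3 2023.
May 2023: May 3 2023.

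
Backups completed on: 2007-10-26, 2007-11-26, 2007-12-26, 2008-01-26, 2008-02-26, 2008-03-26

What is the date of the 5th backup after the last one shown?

The day-of-month is always 26 (31, 30, 31, 31, 29 days between events).
So this recurs on the 26th of each month.
Next: April 2008 → 2008-04-26.
Next: May 2008 → 2008-05-26.
June 2008: 2008-06-26.
July 2008: 2008-07-26.
Next: August 2008 → 2008-08-26.

2008-08-26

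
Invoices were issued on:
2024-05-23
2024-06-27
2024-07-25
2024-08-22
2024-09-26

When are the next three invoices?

2024-10-24, 2024-11-28, 2024-12-26

Gaps: 35, 28, 28, 35 days — a mix of 28 and 35. Every date is a Thursday.
Each is the 4th Thursday of its month.
4th Thursday of October 2024: 2024-10-24.
4th Thursday of November 2024: 2024-11-28.
December 2024 — 4th Thursday is 2024-12-26.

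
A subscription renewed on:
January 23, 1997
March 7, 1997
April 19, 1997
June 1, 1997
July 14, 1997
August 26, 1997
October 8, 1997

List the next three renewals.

November 20, 1997; January 2, 1998; February 14, 1998

The spacing is 43, 43, 43, 43, 43, 43 days — always 43 days.
October 8, 1997 + 43 days = November 20, 1997.
November 20, 1997 + 43 days = January 2, 1998.
January 2, 1998 + 43 days = February 14, 1998.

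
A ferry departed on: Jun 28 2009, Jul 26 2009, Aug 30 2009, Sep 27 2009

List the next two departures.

These are Sundays with 28, 35, 28-day gaps.
Each is the final Sunday of its month — Aug 30 2009 is past the 28th, so '4th Sunday' doesn't fit.
October 2009 ends with Sunday Oct 25 2009.
November 2009 ends with Sunday Nov 29 2009.

Oct 25 2009, Nov 29 2009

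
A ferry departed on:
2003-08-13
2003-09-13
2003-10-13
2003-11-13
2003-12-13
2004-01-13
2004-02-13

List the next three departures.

2004-03-13, 2004-04-13, 2004-05-13

The day-of-month is always 13 (31, 30, 31, 30, 31, 31 days between events).
So this recurs on the 13th of each month.
March 2004: 2004-03-13.
Next: April 2004 → 2004-04-13.
May 2004: 2004-05-13.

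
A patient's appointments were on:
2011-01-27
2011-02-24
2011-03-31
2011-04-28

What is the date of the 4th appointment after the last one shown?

2011-08-25

All Thursdays; the gaps (28, 35, 28) vary with month length.
This is the last Thursday of each month.
May 2011 ends with Thursday 2011-05-26.
June 2011 ends with Thursday 2011-06-30.
July 2011 ends with Thursday 2011-07-28.
August 2011 ends with Thursday 2011-08-25.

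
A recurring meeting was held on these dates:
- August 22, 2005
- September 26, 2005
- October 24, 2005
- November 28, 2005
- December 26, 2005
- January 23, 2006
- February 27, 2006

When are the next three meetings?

March 27, 2006; April 24, 2006; May 22, 2006

All dates are Mondays, 35, 28, 35, 28, 28, 35 days apart.
Specifically, the 4th Monday of each month.
March 2006 — 4th Monday is March 27, 2006.
April 2006 — 4th Monday is April 24, 2006.
May 2006 — 4th Monday is May 22, 2006.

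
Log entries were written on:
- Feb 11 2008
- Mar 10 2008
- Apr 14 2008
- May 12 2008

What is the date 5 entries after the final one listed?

Oct 13 2008

These are Mondays at 28- or 35-day spacing (28, 35, 28).
The pattern: 2nd Monday of the month.
2nd Monday of June 2008: Jun 9 2008.
July 2008 — 2nd Monday is Jul 14 2008.
August 2008 — 2nd Monday is Aug 11 2008.
2nd Monday of September 2008: Sep 8 2008.
2nd Monday of October 2008: Oct 13 2008.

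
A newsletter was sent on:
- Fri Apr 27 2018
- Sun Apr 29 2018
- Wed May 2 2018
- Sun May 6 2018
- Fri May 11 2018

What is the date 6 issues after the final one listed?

Gaps: 2, 3, 4, 5 days — each gap is 1 larger than the previous one.
Next gap: 6 days. Fri May 11 2018 + 6 days = Thu May 17 2018.
Next gap: 7 days. Thu May 17 2018 + 7 days = Thu May 24 2018.
Next gap: 8 days. Thu May 24 2018 + 8 days = Fri Jun 1 2018.
Next gap: 9 days. Fri Jun 1 2018 + 9 days = Sun Jun 10 2018.
Next gap: 10 days. Sun Jun 10 2018 + 10 days = Wed Jun 20 2018.
Next gap: 11 days. Wed Jun 20 2018 + 11 days = Sun Jul 1 2018.

Sun Jul 1 2018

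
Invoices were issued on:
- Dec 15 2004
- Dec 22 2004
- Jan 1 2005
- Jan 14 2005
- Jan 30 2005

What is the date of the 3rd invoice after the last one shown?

The spacing grows by 3 each time: 7, 10, 13, 16 days.
Next gap: 19 days. Jan 30 2005 + 19 days = Feb 18 2005.
Next gap: 22 days. Feb 18 2005 + 22 days = Mar 12 2005.
Next gap: 25 days. Mar 12 2005 + 25 days = Apr 6 2005.

Apr 6 2005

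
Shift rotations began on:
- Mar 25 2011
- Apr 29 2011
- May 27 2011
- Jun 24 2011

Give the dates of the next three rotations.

Jul 29 2011, Aug 26 2011, Sep 30 2011

All Fridays; the gaps (35, 28, 28) vary with month length.
This is the last Friday of each month.
Last Friday of July 2011: Jul 29 2011.
August 2011 ends with Friday Aug 26 2011.
September 2011 ends with Friday Sep 30 2011.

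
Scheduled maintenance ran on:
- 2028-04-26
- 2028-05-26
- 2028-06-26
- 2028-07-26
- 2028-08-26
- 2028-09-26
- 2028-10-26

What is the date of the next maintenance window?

Gaps: 30, 31, 30, 31, 31, 30 days — not constant. Every event is on the 26th of the month.
Pattern: the 26th of each month.
November 2028: 2028-11-26.

2028-11-26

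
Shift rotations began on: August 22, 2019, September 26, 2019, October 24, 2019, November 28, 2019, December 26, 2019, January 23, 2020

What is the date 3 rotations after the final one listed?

These are Thursdays at 28- or 35-day spacing (35, 28, 35, 28, 28).
The pattern: 4th Thursday of the month.
4th Thursday of February 2020: February 27, 2020.
4th Thursday of March 2020: March 26, 2020.
4th Thursday of April 2020: April 23, 2020.

April 23, 2020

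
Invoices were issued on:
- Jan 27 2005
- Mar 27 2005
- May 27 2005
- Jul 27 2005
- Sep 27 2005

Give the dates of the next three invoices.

Gaps: 59, 61, 61, 62 days — not constant. Every event is on the 27th of the month.
Pattern: the 27th of every 2 months.
November 2005: Nov 27 2005.
January 2006: Jan 27 2006.
March 2006: Mar 27 2006.

Nov 27 2005, Jan 27 2006, Mar 27 2006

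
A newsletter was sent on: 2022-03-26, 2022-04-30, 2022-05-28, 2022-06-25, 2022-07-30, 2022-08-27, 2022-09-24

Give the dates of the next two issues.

All Saturdays; the gaps (35, 28, 28, 35, 28, 28) vary with month length.
This is the last Saturday of each month.
October 2022 ends with Saturday 2022-10-29.
Last Saturday of November 2022: 2022-11-26.

2022-10-29, 2022-11-26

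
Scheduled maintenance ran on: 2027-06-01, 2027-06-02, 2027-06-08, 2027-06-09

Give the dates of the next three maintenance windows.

2027-06-15, 2027-06-16, 2027-06-22

Every event lands on a Tuesday or Wednesday (gaps cycle 1, 6, 1).
So the schedule is: every Tuesday and Wednesday.
The following Tuesday is 2027-06-15.
Next Wednesday: 2027-06-16.
Next Tuesday: 2027-06-22.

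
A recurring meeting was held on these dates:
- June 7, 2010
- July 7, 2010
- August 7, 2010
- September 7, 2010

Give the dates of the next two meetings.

October 7, 2010; November 7, 2010

Each date is the 7th; the gaps (30, 31, 31) track the month lengths.
The rule is the 7th of each month.
October 2010: October 7, 2010.
Next: November 2010 → November 7, 2010.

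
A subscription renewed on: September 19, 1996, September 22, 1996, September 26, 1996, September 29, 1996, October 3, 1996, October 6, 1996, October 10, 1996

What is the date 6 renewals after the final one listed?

October 31, 1996

The gap pattern 3, 4, 3, 4, 3, 4 repeats every 2 events.
These are the Thursdays and Sundays of each week.
The following Sunday is October 13, 1996.
Next Thursday: October 17, 1996.
Next Sunday: October 20, 1996.
The following Thursday is October 24, 1996.
Next Sunday: October 27, 1996.
Next Thursday: October 31, 1996.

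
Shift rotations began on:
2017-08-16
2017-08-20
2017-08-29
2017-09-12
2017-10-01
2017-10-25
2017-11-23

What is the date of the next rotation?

2017-12-27

Gaps: 4, 9, 14, 19, 24, 29 days — each gap is 5 larger than the previous one.
Next gap: 34 days. 2017-11-23 + 34 days = 2017-12-27.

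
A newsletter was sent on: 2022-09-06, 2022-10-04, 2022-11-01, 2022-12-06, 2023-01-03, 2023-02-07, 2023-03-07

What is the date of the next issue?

All dates are Tuesdays, 28, 28, 35, 28, 35, 28 days apart.
Specifically, the 1st Tuesday of each month.
1st Tuesday of April 2023: 2023-04-04.

2023-04-04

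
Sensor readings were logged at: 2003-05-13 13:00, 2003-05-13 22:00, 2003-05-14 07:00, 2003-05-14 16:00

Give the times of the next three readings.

2003-05-15 01:00, 2003-05-15 10:00, 2003-05-15 19:00

Gaps: 9, 9, 9 hours — each event is 9 hours after the previous one.
2003-05-14 16:00 + 9 h = 2003-05-15 01:00.
2003-05-15 01:00 + 9 h = 2003-05-15 10:00.
2003-05-15 10:00 + 9 h = 2003-05-15 19:00.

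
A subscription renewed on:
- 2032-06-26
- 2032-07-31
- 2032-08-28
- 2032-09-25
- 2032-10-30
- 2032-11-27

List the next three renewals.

2032-12-25, 2033-01-29, 2033-02-26

Every date is a Saturday; gaps 35, 28, 28, 35, 28 days.
Each is the last Saturday of its month (at least one falls on the 29th or later, ruling out '4th Saturday').
December 2032 ends with Saturday 2032-12-25.
January 2033 ends with Saturday 2033-01-29.
February 2033 ends with Saturday 2033-02-26.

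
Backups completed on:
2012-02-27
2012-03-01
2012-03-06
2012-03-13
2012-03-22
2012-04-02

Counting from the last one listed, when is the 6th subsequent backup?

The spacing grows by 2 each time: 3, 5, 7, 9, 11 days.
Next gap: 13 days. 2012-04-02 + 13 days = 2012-04-15.
Next gap: 15 days. 2012-04-15 + 15 days = 2012-04-30.
Next gap: 17 days. 2012-04-30 + 17 days = 2012-05-17.
Next gap: 19 days. 2012-05-17 + 19 days = 2012-06-05.
Next gap: 21 days. 2012-06-05 + 21 days = 2012-06-26.
Next gap: 23 days. 2012-06-26 + 23 days = 2012-07-19.

2012-07-19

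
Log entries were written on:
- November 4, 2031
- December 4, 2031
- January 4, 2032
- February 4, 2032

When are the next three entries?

Each date is the 4th; the gaps (30, 31, 31) track the month lengths.
The rule is the 4th of each month.
March 2032: March 4, 2032.
Next: April 2032 → April 4, 2032.
Next: May 2032 → May 4, 2032.

March 4, 2032; April 4, 2032; May 4, 2032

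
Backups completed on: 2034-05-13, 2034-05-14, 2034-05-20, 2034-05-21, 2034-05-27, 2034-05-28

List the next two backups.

2034-06-03, 2034-06-04

The gap pattern 1, 6, 1, 6, 1 repeats every 2 events.
These are the Saturdays and Sundays of each week.
Next Saturday: 2034-06-03.
The following Sunday is 2034-06-04.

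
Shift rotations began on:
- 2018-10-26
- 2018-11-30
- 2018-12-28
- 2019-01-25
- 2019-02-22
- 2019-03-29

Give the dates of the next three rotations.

Every date is a Friday; gaps 35, 28, 28, 28, 35 days.
Each is the last Friday of its month (at least one falls on the 29th or later, ruling out '4th Friday').
April 2019 ends with Friday 2019-04-26.
May 2019 ends with Friday 2019-05-31.
June 2019 ends with Friday 2019-06-28.

2019-04-26, 2019-05-31, 2019-06-28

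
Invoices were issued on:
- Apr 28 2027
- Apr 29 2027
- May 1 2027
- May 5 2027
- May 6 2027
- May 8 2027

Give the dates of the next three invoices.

May 12 2027, May 13 2027, May 15 2027

Every event lands on a Wednesday or Thursday or Saturday (gaps cycle 1, 2, 4, 1, 2).
So the schedule is: every Wednesday, Thursday and Saturday.
Next Wednesday: May 12 2027.
Next Thursday: May 13 2027.
Next Saturday: May 15 2027.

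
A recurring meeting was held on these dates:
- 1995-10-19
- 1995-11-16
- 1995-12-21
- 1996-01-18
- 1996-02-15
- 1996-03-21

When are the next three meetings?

All dates are Thursdays, 28, 35, 28, 28, 35 days apart.
Specifically, the 3rd Thursday of each month.
3rd Thursday of April 1996: 1996-04-18.
May 1996 — 3rd Thursday is 1996-05-16.
June 1996 — 3rd Thursday is 1996-06-20.

1996-04-18, 1996-05-16, 1996-06-20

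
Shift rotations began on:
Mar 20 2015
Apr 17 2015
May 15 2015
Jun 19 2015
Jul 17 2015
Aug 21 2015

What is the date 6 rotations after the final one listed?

Feb 19 2016

All dates are Fridays, 28, 28, 35, 28, 35 days apart.
Specifically, the 3rd Friday of each month.
September 2015 — 3rd Friday is Sep 18 2015.
October 2015 — 3rd Friday is Oct 16 2015.
3rd Friday of November 2015: Nov 20 2015.
December 2015 — 3rd Friday is Dec 18 2015.
January 2016 — 3rd Friday is Jan 15 2016.
3rd Friday of February 2016: Feb 19 2016.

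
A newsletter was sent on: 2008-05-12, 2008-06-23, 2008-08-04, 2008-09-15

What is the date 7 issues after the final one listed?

The spacing is 42, 42, 42 days — always 42 days.
2008-09-15 + 42 days = 2008-10-27.
2008-10-27 + 42 days = 2008-12-08.
2008-12-08 + 42 days = 2009-01-19.
2009-01-19 + 42 days = 2009-03-02.
2009-03-02 + 42 days = 2009-04-13.
2009-04-13 + 42 days = 2009-05-25.
2009-05-25 + 42 days = 2009-07-06.

2009-07-06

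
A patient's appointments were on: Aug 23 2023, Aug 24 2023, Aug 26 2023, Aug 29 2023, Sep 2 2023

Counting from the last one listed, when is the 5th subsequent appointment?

Intervals are 1, 2, 3, 4 days — an arithmetic progression with common difference 1.
Next gap: 5 days. Sep 2 2023 + 5 days = Sep 7 2023.
Next gap: 6 days. Sep 7 2023 + 6 days = Sep 13 2023.
Next gap: 7 days. Sep 13 2023 + 7 days = Sep 20 2023.
Next gap: 8 days. Sep 20 2023 + 8 days = Sep 28 2023.
Next gap: 9 days. Sep 28 2023 + 9 days = Oct 7 2023.

Oct 7 2023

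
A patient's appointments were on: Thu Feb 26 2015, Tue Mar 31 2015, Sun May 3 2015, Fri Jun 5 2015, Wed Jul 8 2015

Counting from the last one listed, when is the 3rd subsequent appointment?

Gaps between consecutive events: 33, 33, 33, 33 days — a constant 33-day interval.
Wed Jul 8 2015 + 33 days = Mon Aug 10 2015.
Mon Aug 10 2015 + 33 days = Sat Sep 12 2015.
Sat Sep 12 2015 + 33 days = Thu Oct 15 2015.

Thu Oct 15 2015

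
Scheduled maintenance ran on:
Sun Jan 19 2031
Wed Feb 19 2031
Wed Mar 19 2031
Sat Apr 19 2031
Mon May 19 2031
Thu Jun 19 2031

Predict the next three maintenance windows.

Sat Jul 19 2031, Tue Aug 19 2031, Fri Sep 19 2031

The day-of-month is always 19 (31, 28, 31, 30, 31 days between events).
So this recurs on the 19th of each month.
Next: July 2031 → Sat Jul 19 2031.
Next: August 2031 → Tue Aug 19 2031.
September 2031: Fri Sep 19 2031.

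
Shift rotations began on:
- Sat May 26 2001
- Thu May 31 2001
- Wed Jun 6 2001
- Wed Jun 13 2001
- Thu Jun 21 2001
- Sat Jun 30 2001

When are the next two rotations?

Tue Jul 10 2001, Sat Jul 21 2001

Intervals are 5, 6, 7, 8, 9 days — an arithmetic progression with common difference 1.
Next gap: 10 days. Sat Jun 30 2001 + 10 days = Tue Jul 10 2001.
Next gap: 11 days. Tue Jul 10 2001 + 11 days = Sat Jul 21 2001.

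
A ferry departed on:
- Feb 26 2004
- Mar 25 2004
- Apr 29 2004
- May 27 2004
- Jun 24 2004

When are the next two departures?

Jul 29 2004, Aug 26 2004

All Thursdays; the gaps (28, 35, 28, 28) vary with month length.
This is the last Thursday of each month.
Last Thursday of July 2004: Jul 29 2004.
Last Thursday of August 2004: Aug 26 2004.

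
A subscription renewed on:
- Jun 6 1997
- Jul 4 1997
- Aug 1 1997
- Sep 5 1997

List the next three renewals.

Oct 3 1997, Nov 7 1997, Dec 5 1997

These are Fridays at 28- or 35-day spacing (28, 28, 35).
The pattern: 1st Friday of the month.
October 1997 — 1st Friday is Oct 3 1997.
1st Friday of November 1997: Nov 7 1997.
December 1997 — 1st Friday is Dec 5 1997.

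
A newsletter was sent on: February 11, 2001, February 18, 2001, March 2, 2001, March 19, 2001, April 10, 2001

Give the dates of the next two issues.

May 7, 2001; June 8, 2001

The spacing grows by 5 each time: 7, 12, 17, 22 days.
Next gap: 27 days. April 10, 2001 + 27 days = May 7, 2001.
Next gap: 32 days. May 7, 2001 + 32 days = June 8, 2001.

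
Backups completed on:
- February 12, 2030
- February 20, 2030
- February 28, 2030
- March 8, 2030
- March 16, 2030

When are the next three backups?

Every event comes 8 days after the last (8, 8, 8, 8).
March 16, 2030 + 8 days = March 24, 2030.
March 24, 2030 + 8 days = April 1, 2030.
April 1, 2030 + 8 days = April 9, 2030.

March 24, 2030; April 1, 2030; April 9, 2030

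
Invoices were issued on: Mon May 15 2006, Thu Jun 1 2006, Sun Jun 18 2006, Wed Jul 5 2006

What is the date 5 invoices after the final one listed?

Every event comes 17 days after the last (17, 17, 17).
Wed Jul 5 2006 + 17 days = Sat Jul 22 2006.
Sat Jul 22 2006 + 17 days = Tue Aug 8 2006.
Tue Aug 8 2006 + 17 days = Fri Aug 25 2006.
Fri Aug 25 2006 + 17 days = Mon Sep 11 2006.
Mon Sep 11 2006 + 17 days = Thu Sep 28 2006.

Thu Sep 28 2006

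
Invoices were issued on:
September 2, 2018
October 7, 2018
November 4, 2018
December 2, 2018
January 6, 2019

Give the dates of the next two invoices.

February 3, 2019; March 3, 2019

All dates are Sundays, 35, 28, 28, 35 days apart.
Specifically, the 1st Sunday of each month.
1st Sunday of February 2019: February 3, 2019.
March 2019 — 1st Sunday is March 3, 2019.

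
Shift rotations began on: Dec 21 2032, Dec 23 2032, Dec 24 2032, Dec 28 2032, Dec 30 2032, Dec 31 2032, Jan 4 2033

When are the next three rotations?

The gap pattern 2, 1, 4, 2, 1, 4 repeats every 3 events.
These are the Tuesdays, Thursdays and Fridays of each week.
Next Thursday: Jan 6 2033.
The following Friday is Jan 7 2033.
Next Tuesday: Jan 11 2033.

Jan 6 2033, Jan 7 2033, Jan 11 2033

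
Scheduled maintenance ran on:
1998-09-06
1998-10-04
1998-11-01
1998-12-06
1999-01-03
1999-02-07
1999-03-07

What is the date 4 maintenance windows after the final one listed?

1999-07-04

All dates are Sundays, 28, 28, 35, 28, 35, 28 days apart.
Specifically, the 1st Sunday of each month.
April 1999 — 1st Sunday is 1999-04-04.
1st Sunday of May 1999: 1999-05-02.
June 1999 — 1st Sunday is 1999-06-06.
1st Sunday of July 1999: 1999-07-04.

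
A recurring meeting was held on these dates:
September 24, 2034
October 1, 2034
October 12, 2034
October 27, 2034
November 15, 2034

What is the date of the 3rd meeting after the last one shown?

Intervals are 7, 11, 15, 19 days — an arithmetic progression with common difference 4.
Next gap: 23 days. November 15, 2034 + 23 days = December 8, 2034.
Next gap: 27 days. December 8, 2034 + 27 days = January 4, 2035.
Next gap: 31 days. January 4, 2035 + 31 days = February 4, 2035.

February 4, 2035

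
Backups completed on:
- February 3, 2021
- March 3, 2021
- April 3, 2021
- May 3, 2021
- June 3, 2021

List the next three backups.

July 3, 2021; August 3, 2021; September 3, 2021

The day-of-month is always 3 (28, 31, 30, 31 days between events).
So this recurs on the 3rd of each month.
July 2021: July 3, 2021.
Next: August 2021 → August 3, 2021.
Next: September 2021 → September 3, 2021.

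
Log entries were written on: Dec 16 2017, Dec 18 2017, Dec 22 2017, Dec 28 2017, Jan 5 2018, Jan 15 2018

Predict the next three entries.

The spacing grows by 2 each time: 2, 4, 6, 8, 10 days.
Next gap: 12 days. Jan 15 2018 + 12 days = Jan 27 2018.
Next gap: 14 days. Jan 27 2018 + 14 days = Feb 10 2018.
Next gap: 16 days. Feb 10 2018 + 16 days = Feb 26 2018.

Jan 27 2018, Feb 10 2018, Feb 26 2018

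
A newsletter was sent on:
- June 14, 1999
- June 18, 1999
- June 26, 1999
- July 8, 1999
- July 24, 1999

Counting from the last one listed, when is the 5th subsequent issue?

December 11, 1999

The spacing grows by 4 each time: 4, 8, 12, 16 days.
Next gap: 20 days. July 24, 1999 + 20 days = August 13, 1999.
Next gap: 24 days. August 13, 1999 + 24 days = September 6, 1999.
Next gap: 28 days. September 6, 1999 + 28 days = October 4, 1999.
Next gap: 32 days. October 4, 1999 + 32 days = November 5, 1999.
Next gap: 36 days. November 5, 1999 + 36 days = December 11, 1999.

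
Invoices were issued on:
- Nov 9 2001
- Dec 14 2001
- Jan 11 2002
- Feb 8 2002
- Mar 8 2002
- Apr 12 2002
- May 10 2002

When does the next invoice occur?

Jun 14 2002

Gaps: 35, 28, 28, 28, 35, 28 days — a mix of 28 and 35. Every date is a Friday.
Each is the 2nd Friday of its month.
June 2002 — 2nd Friday is Jun 14 2002.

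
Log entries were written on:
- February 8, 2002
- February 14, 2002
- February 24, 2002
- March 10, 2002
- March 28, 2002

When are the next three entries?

Gaps: 6, 10, 14, 18 days — each gap is 4 larger than the previous one.
Next gap: 22 days. March 28, 2002 + 22 days = April 19, 2002.
Next gap: 26 days. April 19, 2002 + 26 days = May 15, 2002.
Next gap: 30 days. May 15, 2002 + 30 days = June 14, 2002.

April 19, 2002; May 15, 2002; June 14, 2002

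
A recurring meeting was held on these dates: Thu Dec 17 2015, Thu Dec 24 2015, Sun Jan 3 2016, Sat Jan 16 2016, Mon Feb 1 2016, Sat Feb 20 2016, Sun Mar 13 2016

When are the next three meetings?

Thu Apr 7 2016, Thu May 5 2016, Sun Jun 5 2016

Gaps: 7, 10, 13, 16, 19, 22 days — each gap is 3 larger than the previous one.
Next gap: 25 days. Sun Mar 13 2016 + 25 days = Thu Apr 7 2016.
Next gap: 28 days. Thu Apr 7 2016 + 28 days = Thu May 5 2016.
Next gap: 31 days. Thu May 5 2016 + 31 days = Sun Jun 5 2016.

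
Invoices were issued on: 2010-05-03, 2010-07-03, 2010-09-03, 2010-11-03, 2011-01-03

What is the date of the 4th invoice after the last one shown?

2011-09-03

The day-of-month is always 3 (61, 62, 61, 61 days between events).
So this recurs on the 3rd of every 2 months.
March 2011: 2011-03-03.
May 2011: 2011-05-03.
July 2011: 2011-07-03.
September 2011: 2011-09-03.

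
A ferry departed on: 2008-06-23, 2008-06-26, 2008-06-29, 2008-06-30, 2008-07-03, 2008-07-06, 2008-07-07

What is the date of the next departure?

2008-07-10

Gaps: 3, 3, 1, 3, 3, 1 days — not constant, but cyclic with period 3.
The events fall on every Monday, Thursday and Sunday.
The following Thursday is 2008-07-10.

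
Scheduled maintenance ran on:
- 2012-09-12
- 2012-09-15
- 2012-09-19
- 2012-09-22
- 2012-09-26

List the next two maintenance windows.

2012-09-29, 2012-10-03

Gaps: 3, 4, 3, 4 days — not constant, but cyclic with period 2.
The events fall on every Wednesday and Saturday.
The following Saturday is 2012-09-29.
The following Wednesday is 2012-10-03.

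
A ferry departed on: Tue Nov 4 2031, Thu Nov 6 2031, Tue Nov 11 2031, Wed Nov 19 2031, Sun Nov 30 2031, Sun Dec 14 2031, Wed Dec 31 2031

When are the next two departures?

Tue Jan 20 2032, Thu Feb 12 2032

Intervals are 2, 5, 8, 11, 14, 17 days — an arithmetic progression with common difference 3.
Next gap: 20 days. Wed Dec 31 2031 + 20 days = Tue Jan 20 2032.
Next gap: 23 days. Tue Jan 20 2032 + 23 days = Thu Feb 12 2032.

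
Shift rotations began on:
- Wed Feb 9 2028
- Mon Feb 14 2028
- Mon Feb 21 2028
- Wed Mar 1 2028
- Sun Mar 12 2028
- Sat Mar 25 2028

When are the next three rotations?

Gaps: 5, 7, 9, 11, 13 days — each gap is 2 larger than the previous one.
Next gap: 15 days. Sat Mar 25 2028 + 15 days = Sun Apr 9 2028.
Next gap: 17 days. Sun Apr 9 2028 + 17 days = Wed Apr 26 2028.
Next gap: 19 days. Wed Apr 26 2028 + 19 days = Mon May 15 2028.

Sun Apr 9 2028, Wed Apr 26 2028, Mon May 15 2028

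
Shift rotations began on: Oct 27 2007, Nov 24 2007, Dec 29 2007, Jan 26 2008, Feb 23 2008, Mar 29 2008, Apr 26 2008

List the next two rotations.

May 31 2008, Jun 28 2008

Every date is a Saturday; gaps 28, 35, 28, 28, 35, 28 days.
Each is the last Saturday of its month (at least one falls on the 29th or later, ruling out '4th Saturday').
Last Saturday of May 2008: May 31 2008.
Last Saturday of June 2008: Jun 28 2008.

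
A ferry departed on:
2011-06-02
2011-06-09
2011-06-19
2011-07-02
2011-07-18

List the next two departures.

Intervals are 7, 10, 13, 16 days — an arithmetic progression with common difference 3.
Next gap: 19 days. 2011-07-18 + 19 days = 2011-08-06.
Next gap: 22 days. 2011-08-06 + 22 days = 2011-08-28.

2011-08-06, 2011-08-28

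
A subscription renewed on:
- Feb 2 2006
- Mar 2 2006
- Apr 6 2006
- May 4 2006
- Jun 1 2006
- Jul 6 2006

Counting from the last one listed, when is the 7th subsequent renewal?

All dates are Thursdays, 28, 35, 28, 28, 35 days apart.
Specifically, the 1st Thursday of each month.
1st Thursday of August 2006: Aug 3 2006.
1st Thursday of September 2006: Sep 7 2006.
October 2006 — 1st Thursday is Oct 5 2006.
November 2006 — 1st Thursday is Nov 2 2006.
1st Thursday of December 2006: Dec 7 2006.
1st Thursday of January 2007: Jan 4 2007.
February 2007 — 1st Thursday is Feb 1 2007.

Feb 1 2007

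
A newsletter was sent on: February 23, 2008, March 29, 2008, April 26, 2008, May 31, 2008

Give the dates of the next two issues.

June 28, 2008; July 26, 2008

These are Saturdays with 35, 28, 35-day gaps.
Each is the final Saturday of its month — March 29, 2008 is past the 28th, so '4th Saturday' doesn't fit.
Last Saturday of June 2008: June 28, 2008.
Last Saturday of July 2008: July 26, 2008.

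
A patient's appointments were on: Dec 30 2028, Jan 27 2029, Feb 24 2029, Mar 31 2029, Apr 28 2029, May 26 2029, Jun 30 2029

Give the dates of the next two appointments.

These are Saturdays with 28, 28, 35, 28, 28, 35-day gaps.
Each is the final Saturday of its month — Dec 30 2028 is past the 28th, so '4th Saturday' doesn't fit.
July 2029 ends with Saturday Jul 28 2029.
August 2029 ends with Saturday Aug 25 2029.

Jul 28 2029, Aug 25 2029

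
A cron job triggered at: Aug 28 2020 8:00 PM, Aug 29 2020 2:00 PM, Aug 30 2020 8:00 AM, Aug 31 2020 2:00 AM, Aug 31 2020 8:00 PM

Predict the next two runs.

Spacing: 18, 18, 18, 18 h — constant 18 h.
Aug 31 2020 8:00 PM + 18 h = Sep 1 2020 2:00 PM.
Sep 1 2020 2:00 PM + 18 h = Sep 2 2020 8:00 AM.

Sep 1 2020 2:00 PM, Sep 2 2020 8:00 AM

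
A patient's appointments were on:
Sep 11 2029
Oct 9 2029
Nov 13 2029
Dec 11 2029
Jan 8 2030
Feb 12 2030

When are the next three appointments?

Mar 12 2030, Apr 9 2030, May 14 2030

All dates are Tuesdays, 28, 35, 28, 28, 35 days apart.
Specifically, the 2nd Tuesday of each month.
March 2030 — 2nd Tuesday is Mar 12 2030.
2nd Tuesday of April 2030: Apr 9 2030.
2nd Tuesday of May 2030: May 14 2030.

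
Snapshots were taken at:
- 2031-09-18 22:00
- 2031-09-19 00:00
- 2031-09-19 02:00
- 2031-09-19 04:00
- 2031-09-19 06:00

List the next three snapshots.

The interval is a steady 2 hours (2, 2, 2, 2).
2031-09-19 06:00 + 2 h = 2031-09-19 08:00.
2031-09-19 08:00 + 2 h = 2031-09-19 10:00.
2031-09-19 10:00 + 2 h = 2031-09-19 12:00.

2031-09-19 08:00, 2031-09-19 10:00, 2031-09-19 12:00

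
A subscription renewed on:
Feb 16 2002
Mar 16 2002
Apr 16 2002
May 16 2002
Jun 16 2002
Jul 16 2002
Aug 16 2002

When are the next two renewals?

Gaps: 28, 31, 30, 31, 30, 31 days — not constant. Every event is on the 16th of the month.
Pattern: the 16th of each month.
September 2002: Sep 16 2002.
Next: October 2002 → Oct 16 2002.

Sep 16 2002, Oct 16 2002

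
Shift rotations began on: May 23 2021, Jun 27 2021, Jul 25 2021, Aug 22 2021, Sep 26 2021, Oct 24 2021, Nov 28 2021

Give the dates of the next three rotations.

All dates are Sundays, 35, 28, 28, 35, 28, 35 days apart.
Specifically, the 4th Sunday of each month.
December 2021 — 4th Sunday is Dec 26 2021.
January 2022 — 4th Sunday is Jan 23 2022.
February 2022 — 4th Sunday is Feb 27 2022.

Dec 26 2021, Jan 23 2022, Feb 27 2022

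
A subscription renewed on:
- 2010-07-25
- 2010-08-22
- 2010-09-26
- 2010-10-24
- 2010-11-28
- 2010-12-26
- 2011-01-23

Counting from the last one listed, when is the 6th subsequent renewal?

2011-07-24

All dates are Sundays, 28, 35, 28, 35, 28, 28 days apart.
Specifically, the 4th Sunday of each month.
February 2011 — 4th Sunday is 2011-02-27.
March 2011 — 4th Sunday is 2011-03-27.
April 2011 — 4th Sunday is 2011-04-24.
4th Sunday of May 2011: 2011-05-22.
4th Sunday of June 2011: 2011-06-26.
July 2011 — 4th Sunday is 2011-07-24.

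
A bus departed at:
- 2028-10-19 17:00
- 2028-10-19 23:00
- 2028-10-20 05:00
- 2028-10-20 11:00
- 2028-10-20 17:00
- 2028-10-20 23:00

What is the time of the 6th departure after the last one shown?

The interval is a steady 6 hours (6, 6, 6, 6, 6).
2028-10-20 23:00 + 6 h = 2028-10-21 05:00.
2028-10-21 05:00 + 6 h = 2028-10-21 11:00.
2028-10-21 11:00 + 6 h = 2028-10-21 17:00.
2028-10-21 17:00 + 6 h = 2028-10-21 23:00.
2028-10-21 23:00 + 6 h = 2028-10-22 05:00.
2028-10-22 05:00 + 6 h = 2028-10-22 11:00.

2028-10-22 11:00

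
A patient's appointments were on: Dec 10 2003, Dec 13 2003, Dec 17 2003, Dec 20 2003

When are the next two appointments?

Gaps: 3, 4, 3 days — not constant, but cyclic with period 2.
The events fall on every Wednesday and Saturday.
The following Wednesday is Dec 24 2003.
Next Saturday: Dec 27 2003.

Dec 24 2003, Dec 27 2003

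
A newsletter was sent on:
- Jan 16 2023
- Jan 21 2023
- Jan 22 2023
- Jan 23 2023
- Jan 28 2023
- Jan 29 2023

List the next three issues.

Jan 30 2023, Feb 4 2023, Feb 5 2023

Every event lands on a Monday or Saturday or Sunday (gaps cycle 5, 1, 1, 5, 1).
So the schedule is: every Monday, Saturday and Sunday.
The following Monday is Jan 30 2023.
The following Saturday is Feb 4 2023.
The following Sunday is Feb 5 2023.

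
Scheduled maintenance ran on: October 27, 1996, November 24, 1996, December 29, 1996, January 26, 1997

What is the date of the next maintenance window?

Every date is a Sunday; gaps 28, 35, 28 days.
Each is the last Sunday of its month (at least one falls on the 29th or later, ruling out '4th Sunday').
February 1997 ends with Sunday February 23, 1997.

February 23, 1997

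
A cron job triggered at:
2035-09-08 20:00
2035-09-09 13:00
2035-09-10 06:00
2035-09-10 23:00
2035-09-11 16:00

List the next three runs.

2035-09-12 09:00, 2035-09-13 02:00, 2035-09-13 19:00

The interval is a steady 17 hours (17, 17, 17, 17).
2035-09-11 16:00 + 17 h = 2035-09-12 09:00.
2035-09-12 09:00 + 17 h = 2035-09-13 02:00.
2035-09-13 02:00 + 17 h = 2035-09-13 19:00.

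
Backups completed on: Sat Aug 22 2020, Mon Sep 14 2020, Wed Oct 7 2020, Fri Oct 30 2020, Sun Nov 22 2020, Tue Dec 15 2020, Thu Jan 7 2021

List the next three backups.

Every event comes 23 days after the last (23, 23, 23, 23, 23, 23).
Thu Jan 7 2021 + 23 days = Sat Jan 30 2021.
Sat Jan 30 2021 + 23 days = Mon Feb 22 2021.
Mon Feb 22 2021 + 23 days = Wed Mar 17 2021.

Sat Jan 30 2021, Mon Feb 22 2021, Wed Mar 17 2021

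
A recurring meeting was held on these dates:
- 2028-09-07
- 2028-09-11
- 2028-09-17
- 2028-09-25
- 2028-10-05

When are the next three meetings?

2028-10-17, 2028-10-31, 2028-11-16

The spacing grows by 2 each time: 4, 6, 8, 10 days.
Next gap: 12 days. 2028-10-05 + 12 days = 2028-10-17.
Next gap: 14 days. 2028-10-17 + 14 days = 2028-10-31.
Next gap: 16 days. 2028-10-31 + 16 days = 2028-11-16.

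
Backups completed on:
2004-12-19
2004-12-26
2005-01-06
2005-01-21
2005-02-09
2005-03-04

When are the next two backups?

The spacing grows by 4 each time: 7, 11, 15, 19, 23 days.
Next gap: 27 days. 2005-03-04 + 27 days = 2005-03-31.
Next gap: 31 days. 2005-03-31 + 31 days = 2005-05-01.

2005-03-31, 2005-05-01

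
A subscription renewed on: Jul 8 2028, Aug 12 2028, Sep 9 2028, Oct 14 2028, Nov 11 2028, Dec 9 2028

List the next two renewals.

Gaps: 35, 28, 35, 28, 28 days — a mix of 28 and 35. Every date is a Saturday.
Each is the 2nd Saturday of its month.
2nd Saturday of January 2029: Jan 13 2029.
2nd Saturday of February 2029: Feb 10 2029.

Jan 13 2029, Feb 10 2029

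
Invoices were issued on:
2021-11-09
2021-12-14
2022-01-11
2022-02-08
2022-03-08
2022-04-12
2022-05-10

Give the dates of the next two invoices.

All dates are Tuesdays, 35, 28, 28, 28, 35, 28 days apart.
Specifically, the 2nd Tuesday of each month.
2nd Tuesday of June 2022: 2022-06-14.
2nd Tuesday of July 2022: 2022-07-12.

2022-06-14, 2022-07-12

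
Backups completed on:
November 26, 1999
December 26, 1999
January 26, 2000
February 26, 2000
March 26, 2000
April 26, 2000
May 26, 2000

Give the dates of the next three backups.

June 26, 2000; July 26, 2000; August 26, 2000

Gaps: 30, 31, 31, 29, 31, 30 days — not constant. Every event is on the 26th of the month.
Pattern: the 26th of each month.
June 2000: June 26, 2000.
Next: July 2000 → July 26, 2000.
August 2000: August 26, 2000.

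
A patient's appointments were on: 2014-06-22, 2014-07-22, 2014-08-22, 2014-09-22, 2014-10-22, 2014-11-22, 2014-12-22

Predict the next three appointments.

Each date is the 22nd; the gaps (30, 31, 31, 30, 31, 30) track the month lengths.
The rule is the 22nd of each month.
January 2015: 2015-01-22.
February 2015: 2015-02-22.
March 2015: 2015-03-22.

2015-01-22, 2015-02-22, 2015-03-22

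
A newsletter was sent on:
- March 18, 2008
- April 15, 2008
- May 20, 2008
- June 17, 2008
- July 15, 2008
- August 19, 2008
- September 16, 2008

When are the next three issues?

All dates are Tuesdays, 28, 35, 28, 28, 35, 28 days apart.
Specifically, the 3rd Tuesday of each month.
October 2008 — 3rd Tuesday is October 21, 2008.
November 2008 — 3rd Tuesday is November 18, 2008.
December 2008 — 3rd Tuesday is December 16, 2008.

October 21, 2008; November 18, 2008; December 16, 2008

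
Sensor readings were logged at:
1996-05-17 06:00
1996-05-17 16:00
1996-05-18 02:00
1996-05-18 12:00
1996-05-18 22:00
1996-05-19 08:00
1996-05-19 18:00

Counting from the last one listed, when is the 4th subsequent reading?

The interval is a steady 10 hours (10, 10, 10, 10, 10, 10).
1996-05-19 18:00 + 10 h = 1996-05-20 04:00.
1996-05-20 04:00 + 10 h = 1996-05-20 14:00.
1996-05-20 14:00 + 10 h = 1996-05-21 00:00.
1996-05-21 00:00 + 10 h = 1996-05-21 10:00.

1996-05-21 10:00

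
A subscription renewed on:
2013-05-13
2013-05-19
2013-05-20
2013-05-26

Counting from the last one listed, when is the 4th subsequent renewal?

2013-06-09

Gaps: 6, 1, 6 days — not constant, but cyclic with period 2.
The events fall on every Monday and Sunday.
The following Monday is 2013-05-27.
Next Sunday: 2013-06-02.
Next Monday: 2013-06-03.
The following Sunday is 2013-06-09.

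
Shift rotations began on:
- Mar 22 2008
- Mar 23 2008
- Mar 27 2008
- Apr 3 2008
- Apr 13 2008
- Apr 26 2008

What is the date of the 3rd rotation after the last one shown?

Gaps: 1, 4, 7, 10, 13 days — each gap is 3 larger than the previous one.
Next gap: 16 days. Apr 26 2008 + 16 days = May 12 2008.
Next gap: 19 days. May 12 2008 + 19 days = May 31 2008.
Next gap: 22 days. May 31 2008 + 22 days = Jun 22 2008.

Jun 22 2008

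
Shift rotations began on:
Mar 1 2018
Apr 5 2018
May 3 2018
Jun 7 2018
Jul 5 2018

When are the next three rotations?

Gaps: 35, 28, 35, 28 days — a mix of 28 and 35. Every date is a Thursday.
Each is the 1st Thursday of its month.
August 2018 — 1st Thursday is Aug 2 2018.
1st Thursday of September 2018: Sep 6 2018.
October 2018 — 1st Thursday is Oct 4 2018.

Aug 2 2018, Sep 6 2018, Oct 4 2018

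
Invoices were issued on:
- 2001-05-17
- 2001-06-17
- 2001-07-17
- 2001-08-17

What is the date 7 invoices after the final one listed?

Gaps: 31, 30, 31 days — not constant. Every event is on the 17th of the month.
Pattern: the 17th of each month.
September 2001: 2001-09-17.
October 2001: 2001-10-17.
November 2001: 2001-11-17.
December 2001: 2001-12-17.
January 2002: 2002-01-17.
February 2002: 2002-02-17.
March 2002: 2002-03-17.

2002-03-17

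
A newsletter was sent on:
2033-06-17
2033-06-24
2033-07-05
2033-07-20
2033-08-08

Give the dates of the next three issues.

Gaps: 7, 11, 15, 19 days — each gap is 4 larger than the previous one.
Next gap: 23 days. 2033-08-08 + 23 days = 2033-08-31.
Next gap: 27 days. 2033-08-31 + 27 days = 2033-09-27.
Next gap: 31 days. 2033-09-27 + 31 days = 2033-10-28.

2033-08-31, 2033-09-27, 2033-10-28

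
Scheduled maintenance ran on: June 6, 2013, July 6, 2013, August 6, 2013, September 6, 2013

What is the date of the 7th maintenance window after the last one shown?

Each date is the 6th; the gaps (30, 31, 31) track the month lengths.
The rule is the 6th of each month.
October 2013: October 6, 2013.
November 2013: November 6, 2013.
Next: December 2013 → December 6, 2013.
January 2014: January 6, 2014.
February 2014: February 6, 2014.
Next: March 2014 → March 6, 2014.
April 2014: April 6, 2014.

April 6, 2014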